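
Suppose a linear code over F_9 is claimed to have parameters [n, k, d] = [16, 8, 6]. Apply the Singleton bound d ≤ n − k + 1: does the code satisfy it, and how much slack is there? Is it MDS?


Singleton RHS = n − k + 1 = 9, slack = 3, bound satisfied, not MDS.

Singleton bound: d ≤ n − k + 1.
Here n = 16, k = 8, so n − k + 1 = 9.
Given d = 6, check d ≤ 9: YES.
Slack = (n − k + 1) − d = 3.
The code is NOT MDS (slack = 3 > 0).
Description: the claimed parameters are [16, 8, 6]_9; such a code would be non-MDS.


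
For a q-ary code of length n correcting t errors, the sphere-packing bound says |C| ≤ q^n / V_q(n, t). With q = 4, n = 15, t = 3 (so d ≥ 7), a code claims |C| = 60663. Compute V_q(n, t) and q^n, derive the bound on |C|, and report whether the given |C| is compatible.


V_q(n, t) = 13276, q^n = 1073741824, Hamming bound = 80878, |C| = 60663 ≤ bound (satisfied).

Step 1: Compute V_q(n, t) = Σ_{j=0}^3 C(n, j) (q−1)^j.
  j = 0: C(15,0)·(3)^0 = 1·1 = 1.
  j = 1: C(15,1)·(3)^1 = 15·3 = 45.
  j = 2: C(15,2)·(3)^2 = 105·9 = 945.
  j = 3: C(15,3)·(3)^3 = 455·27 = 12285.
  V_q(n, t) = 1 + 45 + 945 + 12285 = 13276.
Step 2: q^n = 4^15 = 1073741824.
Step 3: Hamming bound ⌊q^n / V_q(n,t)⌋ = ⌊1073741824/13276⌋ = 80878.
Step 4: Compare |C| = 60663 to 80878: satisfied.
The claimed |C| lies below the Hamming bound.


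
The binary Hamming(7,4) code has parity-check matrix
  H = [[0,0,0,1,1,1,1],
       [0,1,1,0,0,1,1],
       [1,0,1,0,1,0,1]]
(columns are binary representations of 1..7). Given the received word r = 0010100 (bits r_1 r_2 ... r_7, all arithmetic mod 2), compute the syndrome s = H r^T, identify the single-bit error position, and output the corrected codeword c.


s = (1, 1, 0)^T, error position = 6, corrected codeword c = 0010110

Compute s = H r^T mod 2 one row at a time:
  s_1 = 0 + 1 + 0 + 0 = 1 ≡ 1 (mod 2).
  s_2 = 0 + 1 + 0 + 0 = 1 ≡ 1 (mod 2).
  s_3 = 0 + 1 + 1 + 0 = 2 ≡ 0 (mod 2).
s = (1, 1, 0)^T — this equals column 6 of H (binary 110), so error is at position 6.
Correct: flip bit 6 of r = 0010100 to get c = 0010110.


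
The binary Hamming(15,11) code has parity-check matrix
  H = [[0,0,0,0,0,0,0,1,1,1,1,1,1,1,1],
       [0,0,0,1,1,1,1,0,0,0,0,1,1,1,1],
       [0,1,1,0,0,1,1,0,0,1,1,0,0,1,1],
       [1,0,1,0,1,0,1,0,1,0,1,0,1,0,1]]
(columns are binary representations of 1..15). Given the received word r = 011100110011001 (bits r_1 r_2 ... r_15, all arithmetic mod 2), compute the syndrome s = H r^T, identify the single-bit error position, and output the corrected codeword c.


s = (0, 0, 1, 0)^T, error position = 2, corrected codeword c = 001100110011001

Compute s = H r^T mod 2 one row at a time:
  s_1 = 1 + 0 + 0 + 1 + 1 + 0 + 0 + 1 = 4 ≡ 0 (mod 2).
  s_2 = 1 + 0 + 0 + 1 + 1 + 0 + 0 + 1 = 4 ≡ 0 (mod 2).
  s_3 = 1 + 1 + 0 + 1 + 0 + 1 + 0 + 1 = 5 ≡ 1 (mod 2).
  s_4 = 0 + 1 + 0 + 1 + 0 + 1 + 0 + 1 = 4 ≡ 0 (mod 2).
s = (0, 0, 1, 0)^T — this equals column 2 of H (binary 0010), so error is at position 2.
Correct: flip bit 2 of r = 011100110011001 to get c = 001100110011001.


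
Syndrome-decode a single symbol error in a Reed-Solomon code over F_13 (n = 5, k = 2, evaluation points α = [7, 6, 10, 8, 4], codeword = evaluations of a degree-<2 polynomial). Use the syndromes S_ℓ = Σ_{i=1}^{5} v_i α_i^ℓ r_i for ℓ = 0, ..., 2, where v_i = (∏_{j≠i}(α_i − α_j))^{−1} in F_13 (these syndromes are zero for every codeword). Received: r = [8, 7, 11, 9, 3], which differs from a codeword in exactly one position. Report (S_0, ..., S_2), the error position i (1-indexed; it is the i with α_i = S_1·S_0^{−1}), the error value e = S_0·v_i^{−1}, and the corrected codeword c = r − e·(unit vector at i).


S = (11, 5, 7), error at position 5, error magnitude e = 11, c = [8, 7, 11, 9, 5].

Step 1: column multipliers v_i = (∏_{j≠i}(α_i − α_j))^{−1} mod 13.
  i = 1 (α = 7): (7−6)(7−10)(7−8)(7−4) = 1·(−3)·(−1)·3 = 9 ≡ 9, so v_1 = 9^{−1} = 3 (mod 13).
  i = 2 (α = 6): (6−7)(6−10)(6−8)(6−4) = (−1)·(−4)·(−2)·2 = −16 ≡ 10, so v_2 = 10^{−1} = 4 (mod 13).
  i = 3 (α = 10): (10−7)(10−6)(10−8)(10−4) = 3·4·2·6 = 144 ≡ 1, so v_3 = 1^{−1} = 1 (mod 13).
  i = 4 (α = 8): (8−7)(8−6)(8−10)(8−4) = 1·2·(−2)·4 = −16 ≡ 10, so v_4 = 10^{−1} = 4 (mod 13).
  i = 5 (α = 4): (4−7)(4−6)(4−10)(4−8) = (−3)·(−2)·(−6)·(−4) = 144 ≡ 1, so v_5 = 1^{−1} = 1 (mod 13).
  v = [3, 4, 1, 4, 1].
Step 2: syndromes of r = [8, 7, 11, 9, 3] (all sums mod 13).
  S_0 = Σ v_i r_i = 3·8 + 4·7 + 1·11 + 4·9 + 1·3 = 102 ≡ 11.
  S_1 = Σ v_i α_i r_i = 3·7·8 + 4·6·7 + 1·10·11 + 4·8·9 + 1·4·3 = 746 ≡ 5.
  α_i^2 mod 13 = [10, 10, 9, 12, 3].
  S_2 = Σ v_i α_i^2 r_i = 3·10·8 + 4·10·7 + 1·9·11 + 4·12·9 + 1·3·3 = 1060 ≡ 7.
  S = (11, 5, 7) ≠ 0, so r is not a codeword (an error is present).
Step 3: locate the error. For a single error e at position i, S_ℓ = v_i·e·α_i^ℓ, so α_err = S_1/S_0.
  S_0^{−1} = 11^{−1} = 6 (mod 13), so α_err = 5·6 = 30 ≡ 4 = α_5. Error position i = 5.
  Consistency check: S_2/S_1 = 7·8 = 56 ≡ 4 = α_err ✓ (single-error assumption holds).
Step 4: error magnitude e = S_0/v_5 = S_0·∏_{j≠5}(α_5 − α_j) = 11·1 = 11 ≡ 11 (mod 13).
Step 5: correct position 5: c_5 = r_5 − e = 3 − 11 ≡ 5 (mod 13). Hence c = [8, 7, 11, 9, 5].
  Check: interpolating c through the α_i gives m(x) = 1 + 1·x (degree < 2) with m(α_i) = c_i for every i, so c is indeed a codeword.


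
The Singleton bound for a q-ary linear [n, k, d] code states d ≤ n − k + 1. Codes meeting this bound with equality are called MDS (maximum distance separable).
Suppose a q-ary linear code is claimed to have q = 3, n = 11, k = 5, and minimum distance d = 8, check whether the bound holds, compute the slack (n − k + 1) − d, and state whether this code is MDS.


Singleton RHS = n − k + 1 = 7, slack = -1, bound violated (no such code; not MDS).

Singleton bound: d ≤ n − k + 1.
Here n = 11, k = 5, so n − k + 1 = 7.
Given d = 8, check d ≤ 7: NO.
Slack = (n − k + 1) − d = -1.
The slack is negative: d = 8 exceeds n − k + 1 = 7 by 1, so the Singleton bound is violated and no linear [11, 5, 8]_3 code can exist. In particular it is not MDS (MDS requires d = n − k + 1 exactly).
Description: the claimed parameters are [11, 5, 8]_3; such a code would be impossible (violates the Singleton bound).


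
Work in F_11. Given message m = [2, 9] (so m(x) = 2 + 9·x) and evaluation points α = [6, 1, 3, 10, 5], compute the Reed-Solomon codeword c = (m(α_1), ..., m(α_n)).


c = [1, 0, 7, 4, 3]

Message polynomial: m(x) = 2 + 9·x (mod 11).
For each evaluation point α_i, compute m(α_i) mod 11:
  α_1 = 6: Horner steps 9 → 1, so m(6) = 1.
  α_2 = 1: Horner steps 9 → 0, so m(1) = 0.
  α_3 = 3: Horner steps 9 → 7, so m(3) = 7.
  α_4 = 10: Horner steps 9 → 4, so m(10) = 4.
  α_5 = 5: Horner steps 9 → 3, so m(5) = 3.
Codeword c = [1, 0, 7, 4, 3] ∈ F_11^5.


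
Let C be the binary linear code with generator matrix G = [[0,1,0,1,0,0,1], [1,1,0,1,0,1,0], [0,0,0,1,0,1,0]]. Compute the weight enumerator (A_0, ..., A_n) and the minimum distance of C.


Weight distribution: A_0 = 1, A_2 = 2, A_3 = 4, A_4 = 1. Minimum distance d = 2.

Enumerate all 2^3 = 8 messages m ∈ F_2^3.
For each, compute codeword c = mG in F_2^7, then tally its weight.
  m = 000 → c = 0000000, weight = 0.
  m = 100 → c = 0101001, weight = 3.
  m = 010 → c = 1101010, weight = 4.
  m = 110 → c = 1000011, weight = 3.
  m = 001 → c = 0001010, weight = 2.
  m = 101 → c = 0100011, weight = 3.
  m = 011 → c = 1100000, weight = 2.
  m = 111 → c = 1001001, weight = 3.
Tally weights:
  weight 0: 1 codewords.
  weight 2: 2 codewords.
  weight 3: 4 codewords.
  weight 4: 1 codewords.
Minimum distance d = smallest w > 0 with A_w > 0 = 2.
Sanity: Σ A_w = 8 = 2^3 = 8 ✓.


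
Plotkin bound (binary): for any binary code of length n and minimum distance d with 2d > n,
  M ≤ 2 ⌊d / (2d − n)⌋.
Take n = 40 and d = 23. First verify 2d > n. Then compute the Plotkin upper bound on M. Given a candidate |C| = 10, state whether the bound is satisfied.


Plotkin bound M ≤ 6; given |C| = 10 > bound (violated).

Check applicability: 2d = 46, n = 40.
2d − n = 6 > 0, so Plotkin applies.
Compute d/(2d−n) = 23/6 ≈ 3.8333.
⌊d/(2d−n)⌋ = 3.
Plotkin bound: M ≤ 2·3 = 6.
Given |C| = 10, check: VIOLATED.
This |C| is above the Plotkin bound, so no binary code with n = 40, d = 23 and 10 codewords exists.


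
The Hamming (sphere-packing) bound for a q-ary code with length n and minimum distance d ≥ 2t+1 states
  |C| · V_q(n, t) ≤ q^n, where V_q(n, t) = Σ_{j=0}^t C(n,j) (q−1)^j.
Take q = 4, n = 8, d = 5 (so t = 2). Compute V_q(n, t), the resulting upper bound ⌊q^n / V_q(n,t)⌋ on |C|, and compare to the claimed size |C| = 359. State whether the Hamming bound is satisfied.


V_q(n, t) = 277, q^n = 65536, Hamming bound = 236, |C| = 359 > bound (violated).

Step 1: Compute V_q(n, t) = Σ_{j=0}^2 C(n, j) (q−1)^j.
  j = 0: C(8,0)·(3)^0 = 1·1 = 1.
  j = 1: C(8,1)·(3)^1 = 8·3 = 24.
  j = 2: C(8,2)·(3)^2 = 28·9 = 252.
  V_q(n, t) = 1 + 24 + 252 = 277.
Step 2: q^n = 4^8 = 65536.
Step 3: Hamming bound ⌊q^n / V_q(n,t)⌋ = ⌊65536/277⌋ = 236.
Step 4: Compare |C| = 359 to 236: violated.
The claimed |C| lies above the Hamming bound, so no 4-ary code of length 8 with d ≥ 5 can have 359 codewords.


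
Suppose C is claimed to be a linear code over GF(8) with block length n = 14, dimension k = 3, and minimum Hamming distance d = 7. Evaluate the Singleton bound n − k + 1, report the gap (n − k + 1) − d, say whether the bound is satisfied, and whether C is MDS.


Singleton RHS = n − k + 1 = 12, slack = 5, bound satisfied, not MDS.

Singleton bound: d ≤ n − k + 1.
Here n = 14, k = 3, so n − k + 1 = 12.
Given d = 7, check d ≤ 12: YES.
Slack = (n − k + 1) − d = 5.
The code is NOT MDS (slack = 5 > 0).
Description: the claimed parameters are [14, 3, 7]_8; such a code would be non-MDS.


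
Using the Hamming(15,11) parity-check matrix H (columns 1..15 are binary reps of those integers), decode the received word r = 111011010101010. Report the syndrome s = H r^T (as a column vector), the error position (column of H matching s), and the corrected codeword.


s = (0, 0, 1, 1)^T, error position = 3, corrected codeword c = 110011010101010

Compute s = H r^T mod 2 one row at a time:
  s_1 = 1 + 0 + 1 + 0 + 1 + 0 + 1 + 0 = 4 ≡ 0 (mod 2).
  s_2 = 0 + 1 + 1 + 0 + 1 + 0 + 1 + 0 = 4 ≡ 0 (mod 2).
  s_3 = 1 + 1 + 1 + 0 + 1 + 0 + 1 + 0 = 5 ≡ 1 (mod 2).
  s_4 = 1 + 1 + 1 + 0 + 0 + 0 + 0 + 0 = 3 ≡ 1 (mod 2).
s = (0, 0, 1, 1)^T — this equals column 3 of H (binary 0011), so error is at position 3.
Correct: flip bit 3 of r = 111011010101010 to get c = 110011010101010.


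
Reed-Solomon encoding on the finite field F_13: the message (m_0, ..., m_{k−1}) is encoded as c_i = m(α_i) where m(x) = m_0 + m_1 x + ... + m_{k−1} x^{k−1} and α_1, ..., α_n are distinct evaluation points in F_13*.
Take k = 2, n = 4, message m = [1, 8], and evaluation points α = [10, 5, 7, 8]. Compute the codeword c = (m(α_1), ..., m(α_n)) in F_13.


c = [3, 2, 5, 0]

Message polynomial: m(x) = 1 + 8·x (mod 13).
For each evaluation point α_i, compute m(α_i) mod 13:
  α_1 = 10: Horner steps 8 → 3, so m(10) = 3.
  α_2 = 5: Horner steps 8 → 2, so m(5) = 2.
  α_3 = 7: Horner steps 8 → 5, so m(7) = 5.
  α_4 = 8: Horner steps 8 → 0, so m(8) = 0.
Codeword c = [3, 2, 5, 0] ∈ F_13^4.


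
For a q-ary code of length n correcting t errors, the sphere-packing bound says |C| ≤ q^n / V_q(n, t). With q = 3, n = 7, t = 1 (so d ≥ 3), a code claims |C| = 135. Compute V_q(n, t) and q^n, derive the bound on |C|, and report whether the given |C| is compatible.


V_q(n, t) = 15, q^n = 2187, Hamming bound = 145, |C| = 135 ≤ bound (satisfied).

Step 1: Compute V_q(n, t) = Σ_{j=0}^1 C(n, j) (q−1)^j.
  j = 0: C(7,0)·(2)^0 = 1·1 = 1.
  j = 1: C(7,1)·(2)^1 = 7·2 = 14.
  V_q(n, t) = 1 + 14 = 15.
Step 2: q^n = 3^7 = 2187.
Step 3: Hamming bound ⌊q^n / V_q(n,t)⌋ = ⌊2187/15⌋ = 145.
Step 4: Compare |C| = 135 to 145: satisfied.
The claimed |C| lies below the Hamming bound.


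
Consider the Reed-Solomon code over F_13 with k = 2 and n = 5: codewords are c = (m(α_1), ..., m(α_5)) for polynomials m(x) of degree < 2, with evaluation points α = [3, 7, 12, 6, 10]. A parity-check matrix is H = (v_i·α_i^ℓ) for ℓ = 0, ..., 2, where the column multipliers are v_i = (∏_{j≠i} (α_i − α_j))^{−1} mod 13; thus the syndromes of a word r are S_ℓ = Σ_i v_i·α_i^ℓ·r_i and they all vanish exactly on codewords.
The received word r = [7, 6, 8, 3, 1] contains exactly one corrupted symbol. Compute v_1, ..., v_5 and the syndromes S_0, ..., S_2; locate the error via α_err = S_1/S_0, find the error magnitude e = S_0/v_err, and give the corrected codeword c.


S = (12, 3, 4), error at position 5, error magnitude e = 12, c = [7, 6, 8, 3, 2].

Step 1: column multipliers v_i = (∏_{j≠i}(α_i − α_j))^{−1} mod 13.
  i = 1 (α = 3): (3−7)(3−12)(3−6)(3−10) = (−4)·(−9)·(−3)·(−7) = 756 ≡ 2, so v_1 = 2^{−1} = 7 (mod 13).
  i = 2 (α = 7): (7−3)(7−12)(7−6)(7−10) = 4·(−5)·1·(−3) = 60 ≡ 8, so v_2 = 8^{−1} = 5 (mod 13).
  i = 3 (α = 12): (12−3)(12−7)(12−6)(12−10) = 9·5·6·2 = 540 ≡ 7, so v_3 = 7^{−1} = 2 (mod 13).
  i = 4 (α = 6): (6−3)(6−7)(6−12)(6−10) = 3·(−1)·(−6)·(−4) = −72 ≡ 6, so v_4 = 6^{−1} = 11 (mod 13).
  i = 5 (α = 10): (10−3)(10−7)(10−12)(10−6) = 7·3·(−2)·4 = −168 ≡ 1, so v_5 = 1^{−1} = 1 (mod 13).
  v = [7, 5, 2, 11, 1].
Step 2: syndromes of r = [7, 6, 8, 3, 1] (all sums mod 13).
  S_0 = Σ v_i r_i = 7·7 + 5·6 + 2·8 + 11·3 + 1·1 = 129 ≡ 12.
  S_1 = Σ v_i α_i r_i = 7·3·7 + 5·7·6 + 2·12·8 + 11·6·3 + 1·10·1 = 757 ≡ 3.
  α_i^2 mod 13 = [9, 10, 1, 10, 9].
  S_2 = Σ v_i α_i^2 r_i = 7·9·7 + 5·10·6 + 2·1·8 + 11·10·3 + 1·9·1 = 1096 ≡ 4.
  S = (12, 3, 4) ≠ 0, so r is not a codeword (an error is present).
Step 3: locate the error. For a single error e at position i, S_ℓ = v_i·e·α_i^ℓ, so α_err = S_1/S_0.
  S_0^{−1} = 12^{−1} = 12 (mod 13), so α_err = 3·12 = 36 ≡ 10 = α_5. Error position i = 5.
  Consistency check: S_2/S_1 = 4·9 = 36 ≡ 10 = α_err ✓ (single-error assumption holds).
Step 4: error magnitude e = S_0/v_5 = S_0·∏_{j≠5}(α_5 − α_j) = 12·1 = 12 ≡ 12 (mod 13).
Step 5: correct position 5: c_5 = r_5 − e = 1 − 12 ≡ 2 (mod 13). Hence c = [7, 6, 8, 3, 2].
  Check: interpolating c through the α_i gives m(x) = 11 + 3·x (degree < 2) with m(α_i) = c_i for every i, so c is indeed a codeword.


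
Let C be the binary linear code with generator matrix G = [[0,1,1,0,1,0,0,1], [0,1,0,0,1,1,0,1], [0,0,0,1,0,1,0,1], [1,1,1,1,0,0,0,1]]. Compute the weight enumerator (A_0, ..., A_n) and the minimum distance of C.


Weight distribution: A_0 = 1, A_2 = 2, A_3 = 4, A_4 = 5, A_5 = 4. Minimum distance d = 2.

Enumerate all 2^4 = 16 messages m ∈ F_2^4.
For each, compute codeword c = mG in F_2^8, then tally its weight.
  m = 0000 → c = 00000000, weight = 0.
  m = 1000 → c = 01101001, weight = 4.
  m = 0100 → c = 01001101, weight = 4.
  m = 1100 → c = 00100100, weight = 2.
  m = 0010 → c = 00010101, weight = 3.
  m = 1010 → c = 01111100, weight = 5.
  m = 0110 → c = 01011000, weight = 3.
  m = 1110 → c = 00110001, weight = 3.
  m = 0001 → c = 11110001, weight = 5.
  m = 1001 → c = 10011000, weight = 3.
  m = 0101 → c = 10111100, weight = 5.
  m = 1101 → c = 11010101, weight = 5.
  m = 0011 → c = 11100100, weight = 4.
  m = 1011 → c = 10001101, weight = 4.
  m = 0111 → c = 10101001, weight = 4.
  m = 1111 → c = 11000000, weight = 2.
Tally weights:
  weight 0: 1 codewords.
  weight 2: 2 codewords.
  weight 3: 4 codewords.
  weight 4: 5 codewords.
  weight 5: 4 codewords.
Minimum distance d = smallest w > 0 with A_w > 0 = 2.
Sanity: Σ A_w = 16 = 2^4 = 16 ✓.


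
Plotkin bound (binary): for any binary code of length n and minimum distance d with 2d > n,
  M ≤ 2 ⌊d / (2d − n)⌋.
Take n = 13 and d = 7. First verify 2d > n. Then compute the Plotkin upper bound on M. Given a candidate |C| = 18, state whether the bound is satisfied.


Plotkin bound M ≤ 14; given |C| = 18 > bound (violated).

Check applicability: 2d = 14, n = 13.
2d − n = 1 > 0, so Plotkin applies.
Compute d/(2d−n) = 7/1 ≈ 7.0000.
⌊d/(2d−n)⌋ = 7.
Plotkin bound: M ≤ 2·7 = 14.
Given |C| = 18, check: VIOLATED.
This |C| is above the Plotkin bound, so no binary code with n = 13, d = 7 and 18 codewords exists.


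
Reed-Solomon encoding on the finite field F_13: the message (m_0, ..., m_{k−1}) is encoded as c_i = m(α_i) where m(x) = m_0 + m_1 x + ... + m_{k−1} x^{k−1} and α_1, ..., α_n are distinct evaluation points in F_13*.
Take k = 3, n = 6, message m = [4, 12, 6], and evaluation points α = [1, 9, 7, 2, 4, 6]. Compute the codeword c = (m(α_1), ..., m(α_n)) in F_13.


c = [9, 0, 5, 0, 5, 6]

Message polynomial: m(x) = 4 + 12·x + 6·x^2 (mod 13).
For each evaluation point α_i, compute m(α_i) mod 13:
  α_1 = 1: Horner steps 6 → 5 → 9, so m(1) = 9.
  α_2 = 9: Horner steps 6 → 1 → 0, so m(9) = 0.
  α_3 = 7: Horner steps 6 → 2 → 5, so m(7) = 5.
  α_4 = 2: Horner steps 6 → 11 → 0, so m(2) = 0.
  α_5 = 4: Horner steps 6 → 10 → 5, so m(4) = 5.
  α_6 = 6: Horner steps 6 → 9 → 6, so m(6) = 6.
Codeword c = [9, 0, 5, 0, 5, 6] ∈ F_13^6.


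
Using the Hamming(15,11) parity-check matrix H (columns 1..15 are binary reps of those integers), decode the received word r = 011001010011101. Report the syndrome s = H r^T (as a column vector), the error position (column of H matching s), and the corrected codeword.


s = (1, 0, 1, 0)^T, error position = 10, corrected codeword c = 011001010111101

Compute s = H r^T mod 2 one row at a time:
  s_1 = 1 + 0 + 0 + 1 + 1 + 1 + 0 + 1 = 5 ≡ 1 (mod 2).
  s_2 = 0 + 0 + 1 + 0 + 1 + 1 + 0 + 1 = 4 ≡ 0 (mod 2).
  s_3 = 1 + 1 + 1 + 0 + 0 + 1 + 0 + 1 = 5 ≡ 1 (mod 2).
  s_4 = 0 + 1 + 0 + 0 + 0 + 1 + 1 + 1 = 4 ≡ 0 (mod 2).
s = (1, 0, 1, 0)^T — this equals column 10 of H (binary 1010), so error is at position 10.
Correct: flip bit 10 of r = 011001010011101 to get c = 011001010111101.


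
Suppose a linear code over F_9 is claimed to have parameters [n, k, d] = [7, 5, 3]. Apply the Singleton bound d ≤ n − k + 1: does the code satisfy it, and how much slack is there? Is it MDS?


Singleton RHS = n − k + 1 = 3, slack = 0, bound satisfied, MDS.

Singleton bound: d ≤ n − k + 1.
Here n = 7, k = 5, so n − k + 1 = 3.
Given d = 3, check d ≤ 3: YES.
Slack = (n − k + 1) − d = 0.
The code is MDS (slack = 0).
Description: the claimed parameters are [7, 5, 3]_9; such a code would be MDS (meets Singleton bound).


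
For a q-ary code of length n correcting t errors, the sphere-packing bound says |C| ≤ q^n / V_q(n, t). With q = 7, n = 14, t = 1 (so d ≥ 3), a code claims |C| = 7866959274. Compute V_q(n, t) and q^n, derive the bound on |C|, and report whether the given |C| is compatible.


V_q(n, t) = 85, q^n = 678223072849, Hamming bound = 7979094974, |C| = 7866959274 ≤ bound (satisfied).

Step 1: Compute V_q(n, t) = Σ_{j=0}^1 C(n, j) (q−1)^j.
  j = 0: C(14,0)·(6)^0 = 1·1 = 1.
  j = 1: C(14,1)·(6)^1 = 14·6 = 84.
  V_q(n, t) = 1 + 84 = 85.
Step 2: q^n = 7^14 = 678223072849.
Step 3: Hamming bound ⌊q^n / V_q(n,t)⌋ = ⌊678223072849/85⌋ = 7979094974.
Step 4: Compare |C| = 7866959274 to 7979094974: satisfied.
The claimed |C| lies below the Hamming bound.


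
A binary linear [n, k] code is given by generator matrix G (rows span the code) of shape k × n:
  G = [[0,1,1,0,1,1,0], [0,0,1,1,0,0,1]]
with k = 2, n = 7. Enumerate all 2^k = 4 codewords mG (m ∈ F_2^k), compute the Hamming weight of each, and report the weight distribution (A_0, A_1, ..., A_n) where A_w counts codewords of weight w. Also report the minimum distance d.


Weight distribution: A_0 = 1, A_3 = 1, A_4 = 1, A_5 = 1. Minimum distance d = 3.

Enumerate all 2^2 = 4 messages m ∈ F_2^2.
For each, compute codeword c = mG in F_2^7, then tally its weight.
  m = 00 → c = 0000000, weight = 0.
  m = 10 → c = 0110110, weight = 4.
  m = 01 → c = 0011001, weight = 3.
  m = 11 → c = 0101111, weight = 5.
Tally weights:
  weight 0: 1 codewords.
  weight 3: 1 codewords.
  weight 4: 1 codewords.
  weight 5: 1 codewords.
Minimum distance d = smallest w > 0 with A_w > 0 = 3.
Sanity: Σ A_w = 4 = 2^2 = 4 ✓.


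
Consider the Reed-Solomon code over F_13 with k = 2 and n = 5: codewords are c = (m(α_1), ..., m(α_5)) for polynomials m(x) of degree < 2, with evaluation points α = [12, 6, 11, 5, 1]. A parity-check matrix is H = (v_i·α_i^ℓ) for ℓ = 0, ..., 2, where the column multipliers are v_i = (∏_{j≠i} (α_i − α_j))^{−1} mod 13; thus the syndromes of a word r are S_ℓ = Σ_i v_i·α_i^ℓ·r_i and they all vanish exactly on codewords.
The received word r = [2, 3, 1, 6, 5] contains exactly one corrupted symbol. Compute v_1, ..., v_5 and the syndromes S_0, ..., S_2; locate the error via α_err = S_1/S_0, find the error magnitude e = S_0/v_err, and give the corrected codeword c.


S = (8, 5, 8), error at position 1, error magnitude e = 4, c = [11, 3, 1, 6, 5].

Step 1: column multipliers v_i = (∏_{j≠i}(α_i − α_j))^{−1} mod 13.
  i = 1 (α = 12): (12−6)(12−11)(12−5)(12−1) = 6·1·7·11 = 462 ≡ 7, so v_1 = 7^{−1} = 2 (mod 13).
  i = 2 (α = 6): (6−12)(6−11)(6−5)(6−1) = (−6)·(−5)·1·5 = 150 ≡ 7, so v_2 = 7^{−1} = 2 (mod 13).
  i = 3 (α = 11): (11−12)(11−6)(11−5)(11−1) = (−1)·5·6·10 = −300 ≡ 12, so v_3 = 12^{−1} = 12 (mod 13).
  i = 4 (α = 5): (5−12)(5−6)(5−11)(5−1) = (−7)·(−1)·(−6)·4 = −168 ≡ 1, so v_4 = 1^{−1} = 1 (mod 13).
  i = 5 (α = 1): (1−12)(1−6)(1−11)(1−5) = (−11)·(−5)·(−10)·(−4) = 2200 ≡ 3, so v_5 = 3^{−1} = 9 (mod 13).
  v = [2, 2, 12, 1, 9].
Step 2: syndromes of r = [2, 3, 1, 6, 5] (all sums mod 13).
  S_0 = Σ v_i r_i = 2·2 + 2·3 + 12·1 + 1·6 + 9·5 = 73 ≡ 8.
  S_1 = Σ v_i α_i r_i = 2·12·2 + 2·6·3 + 12·11·1 + 1·5·6 + 9·1·5 = 291 ≡ 5.
  α_i^2 mod 13 = [1, 10, 4, 12, 1].
  S_2 = Σ v_i α_i^2 r_i = 2·1·2 + 2·10·3 + 12·4·1 + 1·12·6 + 9·1·5 = 229 ≡ 8.
  S = (8, 5, 8) ≠ 0, so r is not a codeword (an error is present).
Step 3: locate the error. For a single error e at position i, S_ℓ = v_i·e·α_i^ℓ, so α_err = S_1/S_0.
  S_0^{−1} = 8^{−1} = 5 (mod 13), so α_err = 5·5 = 25 ≡ 12 = α_1. Error position i = 1.
  Consistency check: S_2/S_1 = 8·8 = 64 ≡ 12 = α_err ✓ (single-error assumption holds).
Step 4: error magnitude e = S_0/v_1 = S_0·∏_{j≠1}(α_1 − α_j) = 8·7 = 56 ≡ 4 (mod 13).
Step 5: correct position 1: c_1 = r_1 − e = 2 − 4 ≡ 11 (mod 13). Hence c = [11, 3, 1, 6, 5].
  Check: interpolating c through the α_i gives m(x) = 8 + 10·x (degree < 2) with m(α_i) = c_i for every i, so c is indeed a codeword.


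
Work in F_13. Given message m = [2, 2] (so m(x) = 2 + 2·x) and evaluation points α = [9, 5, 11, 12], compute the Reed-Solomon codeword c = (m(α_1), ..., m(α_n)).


c = [7, 12, 11, 0]

Message polynomial: m(x) = 2 + 2·x (mod 13).
For each evaluation point α_i, compute m(α_i) mod 13:
  α_1 = 9: Horner steps 2 → 7, so m(9) = 7.
  α_2 = 5: Horner steps 2 → 12, so m(5) = 12.
  α_3 = 11: Horner steps 2 → 11, so m(11) = 11.
  α_4 = 12: Horner steps 2 → 0, so m(12) = 0.
Codeword c = [7, 12, 11, 0] ∈ F_13^4.


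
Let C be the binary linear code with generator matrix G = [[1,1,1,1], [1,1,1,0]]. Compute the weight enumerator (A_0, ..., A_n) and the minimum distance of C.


Weight distribution: A_0 = 1, A_1 = 1, A_3 = 1, A_4 = 1. Minimum distance d = 1.

Enumerate all 2^2 = 4 messages m ∈ F_2^2.
For each, compute codeword c = mG in F_2^4, then tally its weight.
  m = 00 → c = 0000, weight = 0.
  m = 10 → c = 1111, weight = 4.
  m = 01 → c = 1110, weight = 3.
  m = 11 → c = 0001, weight = 1.
Tally weights:
  weight 0: 1 codewords.
  weight 1: 1 codewords.
  weight 3: 1 codewords.
  weight 4: 1 codewords.
Minimum distance d = smallest w > 0 with A_w > 0 = 1.
Sanity: Σ A_w = 4 = 2^2 = 4 ✓.


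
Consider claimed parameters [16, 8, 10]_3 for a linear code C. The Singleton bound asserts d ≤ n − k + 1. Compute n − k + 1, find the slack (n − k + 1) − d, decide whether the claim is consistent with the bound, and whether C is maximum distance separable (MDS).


Singleton RHS = n − k + 1 = 9, slack = -1, bound violated (no such code; not MDS).

Singleton bound: d ≤ n − k + 1.
Here n = 16, k = 8, so n − k + 1 = 9.
Given d = 10, check d ≤ 9: NO.
Slack = (n − k + 1) − d = -1.
The slack is negative: d = 10 exceeds n − k + 1 = 9 by 1, so the Singleton bound is violated and no linear [16, 8, 10]_3 code can exist. In particular it is not MDS (MDS requires d = n − k + 1 exactly).
Description: the claimed parameters are [16, 8, 10]_3; such a code would be impossible (violates the Singleton bound).


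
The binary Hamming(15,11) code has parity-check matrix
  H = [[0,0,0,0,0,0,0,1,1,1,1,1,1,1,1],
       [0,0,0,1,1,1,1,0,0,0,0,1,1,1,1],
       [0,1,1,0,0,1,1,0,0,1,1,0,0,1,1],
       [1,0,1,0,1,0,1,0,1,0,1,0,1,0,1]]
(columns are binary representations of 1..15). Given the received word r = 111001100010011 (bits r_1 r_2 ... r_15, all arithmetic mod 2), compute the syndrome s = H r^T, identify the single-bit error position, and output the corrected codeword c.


s = (1, 0, 1, 1)^T, error position = 11, corrected codeword c = 111001100000011

Compute s = H r^T mod 2 one row at a time:
  s_1 = 0 + 0 + 0 + 1 + 0 + 0 + 1 + 1 = 3 ≡ 1 (mod 2).
  s_2 = 0 + 0 + 1 + 1 + 0 + 0 + 1 + 1 = 4 ≡ 0 (mod 2).
  s_3 = 1 + 1 + 1 + 1 + 0 + 1 + 1 + 1 = 7 ≡ 1 (mod 2).
  s_4 = 1 + 1 + 0 + 1 + 0 + 1 + 0 + 1 = 5 ≡ 1 (mod 2).
s = (1, 0, 1, 1)^T — this equals column 11 of H (binary 1011), so error is at position 11.
Correct: flip bit 11 of r = 111001100010011 to get c = 111001100000011.


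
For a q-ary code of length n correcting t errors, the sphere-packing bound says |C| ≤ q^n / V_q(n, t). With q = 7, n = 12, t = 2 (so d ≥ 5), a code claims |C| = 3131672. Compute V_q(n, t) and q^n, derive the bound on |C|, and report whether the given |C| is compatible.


V_q(n, t) = 2449, q^n = 13841287201, Hamming bound = 5651811, |C| = 3131672 ≤ bound (satisfied).

Step 1: Compute V_q(n, t) = Σ_{j=0}^2 C(n, j) (q−1)^j.
  j = 0: C(12,0)·(6)^0 = 1·1 = 1.
  j = 1: C(12,1)·(6)^1 = 12·6 = 72.
  j = 2: C(12,2)·(6)^2 = 66·36 = 2376.
  V_q(n, t) = 1 + 72 + 2376 = 2449.
Step 2: q^n = 7^12 = 13841287201.
Step 3: Hamming bound ⌊q^n / V_q(n,t)⌋ = ⌊13841287201/2449⌋ = 5651811.
Step 4: Compare |C| = 3131672 to 5651811: satisfied.
The claimed |C| lies below the Hamming bound.


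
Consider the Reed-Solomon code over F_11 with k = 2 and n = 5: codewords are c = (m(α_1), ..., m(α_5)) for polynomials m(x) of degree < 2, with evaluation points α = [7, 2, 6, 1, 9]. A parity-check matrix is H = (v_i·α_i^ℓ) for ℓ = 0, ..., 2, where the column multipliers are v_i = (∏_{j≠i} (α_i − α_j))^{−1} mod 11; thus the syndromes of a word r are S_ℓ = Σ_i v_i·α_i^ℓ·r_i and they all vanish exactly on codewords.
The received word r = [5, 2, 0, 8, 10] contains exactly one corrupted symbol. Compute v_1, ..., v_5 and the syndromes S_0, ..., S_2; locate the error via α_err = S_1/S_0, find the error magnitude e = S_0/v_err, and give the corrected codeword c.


S = (1, 9, 4), error at position 5, error magnitude e = 6, c = [5, 2, 0, 8, 4].

Step 1: column multipliers v_i = (∏_{j≠i}(α_i − α_j))^{−1} mod 11.
  i = 1 (α = 7): (7−2)(7−6)(7−1)(7−9) = 5·1·6·(−2) = −60 ≡ 6, so v_1 = 6^{−1} = 2 (mod 11).
  i = 2 (α = 2): (2−7)(2−6)(2−1)(2−9) = (−5)·(−4)·1·(−7) = −140 ≡ 3, so v_2 = 3^{−1} = 4 (mod 11).
  i = 3 (α = 6): (6−7)(6−2)(6−1)(6−9) = (−1)·4·5·(−3) = 60 ≡ 5, so v_3 = 5^{−1} = 9 (mod 11).
  i = 4 (α = 1): (1−7)(1−2)(1−6)(1−9) = (−6)·(−1)·(−5)·(−8) = 240 ≡ 9, so v_4 = 9^{−1} = 5 (mod 11).
  i = 5 (α = 9): (9−7)(9−2)(9−6)(9−1) = 2·7·3·8 = 336 ≡ 6, so v_5 = 6^{−1} = 2 (mod 11).
  v = [2, 4, 9, 5, 2].
Step 2: syndromes of r = [5, 2, 0, 8, 10] (all sums mod 11).
  S_0 = Σ v_i r_i = 2·5 + 4·2 + 9·0 + 5·8 + 2·10 = 78 ≡ 1.
  S_1 = Σ v_i α_i r_i = 2·7·5 + 4·2·2 + 9·6·0 + 5·1·8 + 2·9·10 = 306 ≡ 9.
  α_i^2 mod 11 = [5, 4, 3, 1, 4].
  S_2 = Σ v_i α_i^2 r_i = 2·5·5 + 4·4·2 + 9·3·0 + 5·1·8 + 2·4·10 = 202 ≡ 4.
  S = (1, 9, 4) ≠ 0, so r is not a codeword (an error is present).
Step 3: locate the error. For a single error e at position i, S_ℓ = v_i·e·α_i^ℓ, so α_err = S_1/S_0.
  S_0^{−1} = 1^{−1} = 1 (mod 11), so α_err = 9·1 = 9 ≡ 9 = α_5. Error position i = 5.
  Consistency check: S_2/S_1 = 4·5 = 20 ≡ 9 = α_err ✓ (single-error assumption holds).
Step 4: error magnitude e = S_0/v_5 = S_0·∏_{j≠5}(α_5 − α_j) = 1·6 = 6 ≡ 6 (mod 11).
Step 5: correct position 5: c_5 = r_5 − e = 10 − 6 ≡ 4 (mod 11). Hence c = [5, 2, 0, 8, 4].
  Check: interpolating c through the α_i gives m(x) = 3 + 5·x (degree < 2) with m(α_i) = c_i for every i, so c is indeed a codeword.


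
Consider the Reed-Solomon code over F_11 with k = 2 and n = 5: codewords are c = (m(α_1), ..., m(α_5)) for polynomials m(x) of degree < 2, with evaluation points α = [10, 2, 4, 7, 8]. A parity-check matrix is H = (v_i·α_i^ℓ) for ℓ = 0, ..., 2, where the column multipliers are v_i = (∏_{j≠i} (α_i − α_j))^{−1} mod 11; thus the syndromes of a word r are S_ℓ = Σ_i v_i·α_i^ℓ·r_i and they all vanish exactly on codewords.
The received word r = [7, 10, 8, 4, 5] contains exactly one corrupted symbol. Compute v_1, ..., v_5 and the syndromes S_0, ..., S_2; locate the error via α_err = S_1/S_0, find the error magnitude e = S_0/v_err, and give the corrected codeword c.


S = (4, 5, 9), error at position 3, error magnitude e = 7, c = [7, 10, 1, 4, 5].

Step 1: column multipliers v_i = (∏_{j≠i}(α_i − α_j))^{−1} mod 11.
  i = 1 (α = 10): (10−2)(10−4)(10−7)(10−8) = 8·6·3·2 = 288 ≡ 2, so v_1 = 2^{−1} = 6 (mod 11).
  i = 2 (α = 2): (2−10)(2−4)(2−7)(2−8) = (−8)·(−2)·(−5)·(−6) = 480 ≡ 7, so v_2 = 7^{−1} = 8 (mod 11).
  i = 3 (α = 4): (4−10)(4−2)(4−7)(4−8) = (−6)·2·(−3)·(−4) = −144 ≡ 10, so v_3 = 10^{−1} = 10 (mod 11).
  i = 4 (α = 7): (7−10)(7−2)(7−4)(7−8) = (−3)·5·3·(−1) = 45 ≡ 1, so v_4 = 1^{−1} = 1 (mod 11).
  i = 5 (α = 8): (8−10)(8−2)(8−4)(8−7) = (−2)·6·4·1 = −48 ≡ 7, so v_5 = 7^{−1} = 8 (mod 11).
  v = [6, 8, 10, 1, 8].
Step 2: syndromes of r = [7, 10, 8, 4, 5] (all sums mod 11).
  S_0 = Σ v_i r_i = 6·7 + 8·10 + 10·8 + 1·4 + 8·5 = 246 ≡ 4.
  S_1 = Σ v_i α_i r_i = 6·10·7 + 8·2·10 + 10·4·8 + 1·7·4 + 8·8·5 = 1248 ≡ 5.
  α_i^2 mod 11 = [1, 4, 5, 5, 9].
  S_2 = Σ v_i α_i^2 r_i = 6·1·7 + 8·4·10 + 10·5·8 + 1·5·4 + 8·9·5 = 1142 ≡ 9.
  S = (4, 5, 9) ≠ 0, so r is not a codeword (an error is present).
Step 3: locate the error. For a single error e at position i, S_ℓ = v_i·e·α_i^ℓ, so α_err = S_1/S_0.
  S_0^{−1} = 4^{−1} = 3 (mod 11), so α_err = 5·3 = 15 ≡ 4 = α_3. Error position i = 3.
  Consistency check: S_2/S_1 = 9·9 = 81 ≡ 4 = α_err ✓ (single-error assumption holds).
Step 4: error magnitude e = S_0/v_3 = S_0·∏_{j≠3}(α_3 − α_j) = 4·10 = 40 ≡ 7 (mod 11).
Step 5: correct position 3: c_3 = r_3 − e = 8 − 7 ≡ 1 (mod 11). Hence c = [7, 10, 1, 4, 5].
  Check: interpolating c through the α_i gives m(x) = 8 + 1·x (degree < 2) with m(α_i) = c_i for every i, so c is indeed a codeword.


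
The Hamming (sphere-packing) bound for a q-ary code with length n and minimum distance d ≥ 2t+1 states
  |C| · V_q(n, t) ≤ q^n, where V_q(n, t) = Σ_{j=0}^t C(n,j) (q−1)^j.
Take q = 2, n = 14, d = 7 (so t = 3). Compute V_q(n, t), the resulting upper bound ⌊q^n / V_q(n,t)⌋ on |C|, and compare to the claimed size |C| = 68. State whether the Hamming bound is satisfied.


V_q(n, t) = 470, q^n = 16384, Hamming bound = 34, |C| = 68 > bound (violated).

Step 1: Compute V_q(n, t) = Σ_{j=0}^3 C(n, j) (q−1)^j.
  j = 0: C(14,0)·(1)^0 = 1·1 = 1.
  j = 1: C(14,1)·(1)^1 = 14·1 = 14.
  j = 2: C(14,2)·(1)^2 = 91·1 = 91.
  j = 3: C(14,3)·(1)^3 = 364·1 = 364.
  V_q(n, t) = 1 + 14 + 91 + 364 = 470.
Step 2: q^n = 2^14 = 16384.
Step 3: Hamming bound ⌊q^n / V_q(n,t)⌋ = ⌊16384/470⌋ = 34.
Step 4: Compare |C| = 68 to 34: violated.
The claimed |C| lies above the Hamming bound, so no 2-ary code of length 14 with d ≥ 7 can have 68 codewords.


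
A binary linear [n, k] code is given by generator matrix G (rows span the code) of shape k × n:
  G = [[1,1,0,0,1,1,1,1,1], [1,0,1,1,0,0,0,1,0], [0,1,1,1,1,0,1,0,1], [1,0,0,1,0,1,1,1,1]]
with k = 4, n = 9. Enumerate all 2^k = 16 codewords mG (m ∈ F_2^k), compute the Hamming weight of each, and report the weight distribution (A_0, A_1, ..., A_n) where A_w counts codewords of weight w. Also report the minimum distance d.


Weight distribution: A_0 = 1, A_1 = 1, A_3 = 2, A_4 = 3, A_5 = 3, A_6 = 4, A_7 = 2. Minimum distance d = 1.

Enumerate all 2^4 = 16 messages m ∈ F_2^4.
For each, compute codeword c = mG in F_2^9, then tally its weight.
  m = 0000 → c = 000000000, weight = 0.
  m = 1000 → c = 110011111, weight = 7.
  m = 0100 → c = 101100010, weight = 4.
  m = 1100 → c = 011111101, weight = 7.
  m = 0010 → c = 011110101, weight = 6.
  m = 1010 → c = 101101010, weight = 5.
  m = 0110 → c = 110010111, weight = 6.
  m = 1110 → c = 000001000, weight = 1.
  m = 0001 → c = 100101111, weight = 6.
  m = 1001 → c = 010110000, weight = 3.
  m = 0101 → c = 001001101, weight = 4.
  m = 1101 → c = 111010010, weight = 5.
  m = 0011 → c = 111011010, weight = 6.
  m = 1011 → c = 001000101, weight = 3.
  m = 0111 → c = 010111000, weight = 4.
  m = 1111 → c = 100100111, weight = 5.
Tally weights:
  weight 0: 1 codewords.
  weight 1: 1 codewords.
  weight 3: 2 codewords.
  weight 4: 3 codewords.
  weight 5: 3 codewords.
  weight 6: 4 codewords.
  weight 7: 2 codewords.
Minimum distance d = smallest w > 0 with A_w > 0 = 1.
Sanity: Σ A_w = 16 = 2^4 = 16 ✓.


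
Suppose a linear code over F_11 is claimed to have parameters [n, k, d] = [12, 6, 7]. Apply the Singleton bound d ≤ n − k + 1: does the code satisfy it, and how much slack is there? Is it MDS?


Singleton RHS = n − k + 1 = 7, slack = 0, bound satisfied, MDS.

Singleton bound: d ≤ n − k + 1.
Here n = 12, k = 6, so n − k + 1 = 7.
Given d = 7, check d ≤ 7: YES.
Slack = (n − k + 1) − d = 0.
The code is MDS (slack = 0).
Description: the claimed parameters are [12, 6, 7]_11; such a code would be MDS (meets Singleton bound).


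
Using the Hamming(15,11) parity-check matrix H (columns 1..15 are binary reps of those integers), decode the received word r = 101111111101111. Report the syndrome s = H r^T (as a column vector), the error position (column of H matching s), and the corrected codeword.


s = (1, 0, 0, 1)^T, error position = 9, corrected codeword c = 101111110101111

Compute s = H r^T mod 2 one row at a time:
  s_1 = 1 + 1 + 1 + 0 + 1 + 1 + 1 + 1 = 7 ≡ 1 (mod 2).
  s_2 = 1 + 1 + 1 + 1 + 1 + 1 + 1 + 1 = 8 ≡ 0 (mod 2).
  s_3 = 0 + 1 + 1 + 1 + 1 + 0 + 1 + 1 = 6 ≡ 0 (mod 2).
  s_4 = 1 + 1 + 1 + 1 + 1 + 0 + 1 + 1 = 7 ≡ 1 (mod 2).
s = (1, 0, 0, 1)^T — this equals column 9 of H (binary 1001), so error is at position 9.
Correct: flip bit 9 of r = 101111111101111 to get c = 101111110101111.


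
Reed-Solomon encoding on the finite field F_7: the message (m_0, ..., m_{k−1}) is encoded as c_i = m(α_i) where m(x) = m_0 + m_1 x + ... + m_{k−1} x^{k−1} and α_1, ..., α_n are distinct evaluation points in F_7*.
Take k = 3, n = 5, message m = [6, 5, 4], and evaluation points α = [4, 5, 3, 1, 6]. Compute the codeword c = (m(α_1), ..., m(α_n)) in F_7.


c = [6, 5, 1, 1, 5]

Message polynomial: m(x) = 6 + 5·x + 4·x^2 (mod 7).
For each evaluation point α_i, compute m(α_i) mod 7:
  α_1 = 4: Horner steps 4 → 0 → 6, so m(4) = 6.
  α_2 = 5: Horner steps 4 → 4 → 5, so m(5) = 5.
  α_3 = 3: Horner steps 4 → 3 → 1, so m(3) = 1.
  α_4 = 1: Horner steps 4 → 2 → 1, so m(1) = 1.
  α_5 = 6: Horner steps 4 → 1 → 5, so m(6) = 5.
Codeword c = [6, 5, 1, 1, 5] ∈ F_7^5.


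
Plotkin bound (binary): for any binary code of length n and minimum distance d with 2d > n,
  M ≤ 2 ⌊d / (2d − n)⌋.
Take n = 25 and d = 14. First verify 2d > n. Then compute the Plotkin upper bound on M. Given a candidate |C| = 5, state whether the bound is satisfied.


Plotkin bound M ≤ 8; given |C| = 5 ≤ bound (satisfied).

Check applicability: 2d = 28, n = 25.
2d − n = 3 > 0, so Plotkin applies.
Compute d/(2d−n) = 14/3 ≈ 4.6667.
⌊d/(2d−n)⌋ = 4.
Plotkin bound: M ≤ 2·4 = 8.
Given |C| = 5, check: satisfied.
This |C| is below the Plotkin bound.


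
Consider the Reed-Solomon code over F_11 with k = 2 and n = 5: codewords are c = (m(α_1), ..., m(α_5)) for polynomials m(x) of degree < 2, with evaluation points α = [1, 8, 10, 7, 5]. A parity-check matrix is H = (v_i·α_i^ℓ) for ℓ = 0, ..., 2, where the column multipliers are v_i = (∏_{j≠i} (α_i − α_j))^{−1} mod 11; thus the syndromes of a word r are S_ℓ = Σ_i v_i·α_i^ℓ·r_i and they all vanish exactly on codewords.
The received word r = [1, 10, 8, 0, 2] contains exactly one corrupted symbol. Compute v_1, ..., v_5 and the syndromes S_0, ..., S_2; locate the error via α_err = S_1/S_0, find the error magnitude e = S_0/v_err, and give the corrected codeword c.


S = (10, 10, 10), error at position 1, error magnitude e = 6, c = [6, 10, 8, 0, 2].

Step 1: column multipliers v_i = (∏_{j≠i}(α_i − α_j))^{−1} mod 11.
  i = 1 (α = 1): (1−8)(1−10)(1−7)(1−5) = (−7)·(−9)·(−6)·(−4) = 1512 ≡ 5, so v_1 = 5^{−1} = 9 (mod 11).
  i = 2 (α = 8): (8−1)(8−10)(8−7)(8−5) = 7·(−2)·1·3 = −42 ≡ 2, so v_2 = 2^{−1} = 6 (mod 11).
  i = 3 (α = 10): (10−1)(10−8)(10−7)(10−5) = 9·2·3·5 = 270 ≡ 6, so v_3 = 6^{−1} = 2 (mod 11).
  i = 4 (α = 7): (7−1)(7−8)(7−10)(7−5) = 6·(−1)·(−3)·2 = 36 ≡ 3, so v_4 = 3^{−1} = 4 (mod 11).
  i = 5 (α = 5): (5−1)(5−8)(5−10)(5−7) = 4·(−3)·(−5)·(−2) = −120 ≡ 1, so v_5 = 1^{−1} = 1 (mod 11).
  v = [9, 6, 2, 4, 1].
Step 2: syndromes of r = [1, 10, 8, 0, 2] (all sums mod 11).
  S_0 = Σ v_i r_i = 9·1 + 6·10 + 2·8 + 4·0 + 1·2 = 87 ≡ 10.
  S_1 = Σ v_i α_i r_i = 9·1·1 + 6·8·10 + 2·10·8 + 4·7·0 + 1·5·2 = 659 ≡ 10.
  α_i^2 mod 11 = [1, 9, 1, 5, 3].
  S_2 = Σ v_i α_i^2 r_i = 9·1·1 + 6·9·10 + 2·1·8 + 4·5·0 + 1·3·2 = 571 ≡ 10.
  S = (10, 10, 10) ≠ 0, so r is not a codeword (an error is present).
Step 3: locate the error. For a single error e at position i, S_ℓ = v_i·e·α_i^ℓ, so α_err = S_1/S_0.
  S_0^{−1} = 10^{−1} = 10 (mod 11), so α_err = 10·10 = 100 ≡ 1 = α_1. Error position i = 1.
  Consistency check: S_2/S_1 = 10·10 = 100 ≡ 1 = α_err ✓ (single-error assumption holds).
Step 4: error magnitude e = S_0/v_1 = S_0·∏_{j≠1}(α_1 − α_j) = 10·5 = 50 ≡ 6 (mod 11).
Step 5: correct position 1: c_1 = r_1 − e = 1 − 6 ≡ 6 (mod 11). Hence c = [6, 10, 8, 0, 2].
  Check: interpolating c through the α_i gives m(x) = 7 + 10·x (degree < 2) with m(α_i) = c_i for every i, so c is indeed a codeword.


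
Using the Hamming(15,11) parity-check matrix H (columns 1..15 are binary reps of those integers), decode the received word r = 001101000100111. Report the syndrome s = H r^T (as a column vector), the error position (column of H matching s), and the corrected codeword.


s = (0, 1, 1, 1)^T, error position = 7, corrected codeword c = 001101100100111

Compute s = H r^T mod 2 one row at a time:
  s_1 = 0 + 0 + 1 + 0 + 0 + 1 + 1 + 1 = 4 ≡ 0 (mod 2).
  s_2 = 1 + 0 + 1 + 0 + 0 + 1 + 1 + 1 = 5 ≡ 1 (mod 2).
  s_3 = 0 + 1 + 1 + 0 + 1 + 0 + 1 + 1 = 5 ≡ 1 (mod 2).
  s_4 = 0 + 1 + 0 + 0 + 0 + 0 + 1 + 1 = 3 ≡ 1 (mod 2).
s = (0, 1, 1, 1)^T — this equals column 7 of H (binary 0111), so error is at position 7.
Correct: flip bit 7 of r = 001101000100111 to get c = 001101100100111.
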